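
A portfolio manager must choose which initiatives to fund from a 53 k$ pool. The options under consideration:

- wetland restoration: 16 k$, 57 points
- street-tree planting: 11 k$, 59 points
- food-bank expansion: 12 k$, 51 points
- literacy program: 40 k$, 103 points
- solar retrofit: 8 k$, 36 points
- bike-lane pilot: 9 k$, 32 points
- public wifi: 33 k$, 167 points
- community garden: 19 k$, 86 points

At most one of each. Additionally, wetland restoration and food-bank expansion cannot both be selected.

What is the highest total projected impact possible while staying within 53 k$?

Street-tree planting + solar retrofit + public wifi uses 52 of the 53 k$ and totals 262.
Next best is street-tree planting + bike-lane pilot + public wifi at 258 (53 k$) — short by 4.

262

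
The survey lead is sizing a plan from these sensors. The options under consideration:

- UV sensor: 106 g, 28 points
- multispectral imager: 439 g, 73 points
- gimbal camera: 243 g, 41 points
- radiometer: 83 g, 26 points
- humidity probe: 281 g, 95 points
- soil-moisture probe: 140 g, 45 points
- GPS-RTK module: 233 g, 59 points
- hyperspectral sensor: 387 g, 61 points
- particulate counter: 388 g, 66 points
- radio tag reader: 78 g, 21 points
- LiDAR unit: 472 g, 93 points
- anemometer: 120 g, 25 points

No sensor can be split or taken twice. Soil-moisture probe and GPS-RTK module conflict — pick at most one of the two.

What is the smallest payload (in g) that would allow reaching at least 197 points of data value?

675

Look for the lowest-payload combination reaching 197.
radiometer + humidity probe + GPS-RTK module + radio tag reader: 201 data value at 675 g.
Any bundle with less than 675 g falls short of 197.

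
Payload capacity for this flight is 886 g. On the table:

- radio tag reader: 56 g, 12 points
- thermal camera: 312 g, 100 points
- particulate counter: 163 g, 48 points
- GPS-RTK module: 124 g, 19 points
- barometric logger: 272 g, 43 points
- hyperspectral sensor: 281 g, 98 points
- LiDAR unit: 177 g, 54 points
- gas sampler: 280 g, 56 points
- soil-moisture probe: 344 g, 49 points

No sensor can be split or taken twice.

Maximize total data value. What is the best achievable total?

265

Filling by ratio: radio tag reader + thermal camera + hyperspectral sensor + LiDAR unit for 264, with 60 g left unused.
Replace radio tag reader and LiDAR unit with particulate counter + GPS-RTK module: the trade gains 1 net, giving 265 at 880 g.
Next best is radio tag reader + thermal camera + hyperspectral sensor + LiDAR unit at 264 (826 g) — short by 1.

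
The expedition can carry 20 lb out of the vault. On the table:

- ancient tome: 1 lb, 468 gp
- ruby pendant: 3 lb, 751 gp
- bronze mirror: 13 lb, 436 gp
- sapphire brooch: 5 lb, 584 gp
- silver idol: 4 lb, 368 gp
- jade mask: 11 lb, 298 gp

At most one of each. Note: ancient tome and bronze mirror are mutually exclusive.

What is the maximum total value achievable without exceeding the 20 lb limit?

2171

Taking ancient tome + ruby pendant + sapphire brooch + silver idol: 13 lb used, 2171 in value.
An exhaustive check of the 64 subsets confirms 2171.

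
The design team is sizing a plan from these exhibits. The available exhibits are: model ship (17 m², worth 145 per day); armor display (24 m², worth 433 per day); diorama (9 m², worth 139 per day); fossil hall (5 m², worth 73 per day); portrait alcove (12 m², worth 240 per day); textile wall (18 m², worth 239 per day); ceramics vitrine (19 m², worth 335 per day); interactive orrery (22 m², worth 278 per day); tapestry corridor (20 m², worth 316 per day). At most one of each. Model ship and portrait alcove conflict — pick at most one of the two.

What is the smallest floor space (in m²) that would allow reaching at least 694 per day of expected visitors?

Need the lightest bundle worth ≥ 694.
diorama + portrait alcove + ceramics vitrine reaches 714 using 40 m².
Below 40 m² the best achievable stays under 694.

40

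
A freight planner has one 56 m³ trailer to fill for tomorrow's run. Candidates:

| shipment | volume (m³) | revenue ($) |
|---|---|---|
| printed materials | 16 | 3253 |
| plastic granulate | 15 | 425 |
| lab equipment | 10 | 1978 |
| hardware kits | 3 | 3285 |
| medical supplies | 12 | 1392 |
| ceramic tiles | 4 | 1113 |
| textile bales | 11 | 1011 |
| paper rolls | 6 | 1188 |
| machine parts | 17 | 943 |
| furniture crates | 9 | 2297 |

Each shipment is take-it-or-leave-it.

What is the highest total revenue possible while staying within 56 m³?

Greedy by ratio would take printed materials + lab equipment + hardware kits + ceramic tiles + paper rolls + furniture crates: 48 m³ used, total 13114.
Replace ceramic tiles with medical supplies: the trade gains 279 net, giving 13393 at 56 m³.
The closest alternative, printed materials + lab equipment + hardware kits + medical supplies + ceramic tiles + furniture crates, reaches only 13318.

13393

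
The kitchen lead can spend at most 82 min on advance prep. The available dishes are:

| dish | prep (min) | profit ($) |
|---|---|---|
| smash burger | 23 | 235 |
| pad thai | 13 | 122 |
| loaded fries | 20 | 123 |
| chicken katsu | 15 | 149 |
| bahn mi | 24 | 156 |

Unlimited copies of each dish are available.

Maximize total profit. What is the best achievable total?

By profit per min: smash burger 10.22, chicken katsu 9.93, pad thai 9.38, bahn mi 6.50 lead.
Taking 3×smash burger + pad thai: 82 min used, 827 in profit.
No other feasible combination exceeds 827.

827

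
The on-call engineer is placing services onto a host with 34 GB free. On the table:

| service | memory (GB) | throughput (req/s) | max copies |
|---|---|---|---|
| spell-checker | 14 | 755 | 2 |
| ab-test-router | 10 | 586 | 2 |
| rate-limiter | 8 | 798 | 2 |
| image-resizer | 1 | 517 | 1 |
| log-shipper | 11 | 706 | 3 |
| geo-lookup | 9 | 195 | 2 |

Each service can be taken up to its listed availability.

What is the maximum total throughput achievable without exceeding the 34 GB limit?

2868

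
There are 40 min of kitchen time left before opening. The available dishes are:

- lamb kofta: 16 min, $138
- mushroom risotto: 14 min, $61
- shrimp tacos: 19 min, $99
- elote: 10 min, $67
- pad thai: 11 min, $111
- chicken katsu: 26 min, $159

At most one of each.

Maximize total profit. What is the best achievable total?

Ranking by ratio (profit/min): pad thai 10.09, lamb kofta 8.62, elote 6.70, chicken katsu 6.12.
The ratio ordering already packs tightly: lamb kofta + elote + pad thai, 37 min, 316.
The spare 3 min is too small for any remaining dish, and no exchange beats 316.

316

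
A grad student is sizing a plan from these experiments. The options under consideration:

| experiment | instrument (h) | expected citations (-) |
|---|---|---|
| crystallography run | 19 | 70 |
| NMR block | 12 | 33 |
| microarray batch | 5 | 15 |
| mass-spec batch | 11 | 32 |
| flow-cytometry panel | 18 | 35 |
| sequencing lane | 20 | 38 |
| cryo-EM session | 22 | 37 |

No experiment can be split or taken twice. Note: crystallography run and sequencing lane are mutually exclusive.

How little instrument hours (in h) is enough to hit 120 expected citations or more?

Look for the lowest-instrument combination reaching 120.
Taking crystallography run + NMR block + mass-spec batch gives 135 (≥ 120) for 42 h.
No combination under 42 h hits 120.

42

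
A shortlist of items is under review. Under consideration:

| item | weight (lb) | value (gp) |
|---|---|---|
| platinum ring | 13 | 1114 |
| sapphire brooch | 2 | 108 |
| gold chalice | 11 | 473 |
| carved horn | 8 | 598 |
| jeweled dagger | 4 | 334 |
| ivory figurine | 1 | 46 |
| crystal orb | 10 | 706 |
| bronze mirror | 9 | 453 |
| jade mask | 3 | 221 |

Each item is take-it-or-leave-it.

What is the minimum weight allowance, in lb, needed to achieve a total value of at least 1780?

23

Minimise lb subject to total value ≥ 1780.
Taking platinum ring + sapphire brooch + carved horn gives 1820 (≥ 1780) for 23 lb.
Any bundle with less than 23 lb falls short of 1780.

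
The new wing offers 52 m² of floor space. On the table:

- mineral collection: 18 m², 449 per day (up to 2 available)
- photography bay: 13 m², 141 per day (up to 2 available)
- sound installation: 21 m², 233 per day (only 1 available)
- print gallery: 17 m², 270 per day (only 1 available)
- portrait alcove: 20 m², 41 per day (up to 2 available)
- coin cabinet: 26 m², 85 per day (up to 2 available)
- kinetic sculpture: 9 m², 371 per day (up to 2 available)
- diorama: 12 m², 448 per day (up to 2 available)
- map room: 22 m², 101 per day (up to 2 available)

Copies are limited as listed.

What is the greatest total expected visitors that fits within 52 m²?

Filling by ratio: 2×kinetic sculpture + 2×diorama for 1638, with 10 m² left unused.
Replace kinetic sculpture with mineral collection: the trade gains 78 net, giving 1716 at 51 m².

1716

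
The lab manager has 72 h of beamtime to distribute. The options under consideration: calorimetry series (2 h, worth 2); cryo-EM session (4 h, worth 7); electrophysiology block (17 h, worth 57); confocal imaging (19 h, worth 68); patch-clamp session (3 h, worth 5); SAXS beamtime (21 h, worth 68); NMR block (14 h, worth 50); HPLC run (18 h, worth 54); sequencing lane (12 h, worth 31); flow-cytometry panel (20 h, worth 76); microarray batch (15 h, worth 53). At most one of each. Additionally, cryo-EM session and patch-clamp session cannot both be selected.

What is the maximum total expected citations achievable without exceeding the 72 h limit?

Electrophysiology block + confocal imaging + flow-cytometry panel + microarray batch uses 71 of the 72 h and totals 254.
Cryo-EM session + confocal imaging + NMR block + flow-cytometry panel + microarray batch matches that 254 at 72 h; no feasible combination exceeds it.

254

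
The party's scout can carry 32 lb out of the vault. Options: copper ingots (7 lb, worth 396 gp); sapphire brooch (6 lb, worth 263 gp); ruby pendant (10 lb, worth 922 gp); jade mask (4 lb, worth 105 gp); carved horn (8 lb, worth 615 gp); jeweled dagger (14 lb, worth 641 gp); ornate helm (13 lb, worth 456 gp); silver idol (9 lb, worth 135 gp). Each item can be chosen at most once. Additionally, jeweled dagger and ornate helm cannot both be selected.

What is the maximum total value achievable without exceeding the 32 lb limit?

2196

Best packing: copper ingots + sapphire brooch + ruby pendant + carved horn — 31 lb, 2196 total.
Runner-up ruby pendant + carved horn + jeweled dagger tops out at 2178.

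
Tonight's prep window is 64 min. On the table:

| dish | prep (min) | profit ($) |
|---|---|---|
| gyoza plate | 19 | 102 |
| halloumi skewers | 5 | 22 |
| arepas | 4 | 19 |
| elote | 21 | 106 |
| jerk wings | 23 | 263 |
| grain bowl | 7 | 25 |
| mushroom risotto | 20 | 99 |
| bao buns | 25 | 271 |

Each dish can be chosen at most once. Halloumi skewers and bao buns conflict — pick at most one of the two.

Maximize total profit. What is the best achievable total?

578

Arepas + jerk wings + grain bowl + bao buns uses 59 of the 64 min and totals 578.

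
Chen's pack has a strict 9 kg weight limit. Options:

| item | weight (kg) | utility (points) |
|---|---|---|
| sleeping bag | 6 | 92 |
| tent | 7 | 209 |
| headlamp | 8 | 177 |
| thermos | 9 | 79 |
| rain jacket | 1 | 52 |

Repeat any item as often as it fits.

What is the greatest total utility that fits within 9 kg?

Ranking by ratio (utility/kg): rain jacket 52.00, tent 29.86, headlamp 22.12.
Best packing: 9×rain jacket — 9 kg, 468 total.
That's the maximum — no swap from here does better than 468.

468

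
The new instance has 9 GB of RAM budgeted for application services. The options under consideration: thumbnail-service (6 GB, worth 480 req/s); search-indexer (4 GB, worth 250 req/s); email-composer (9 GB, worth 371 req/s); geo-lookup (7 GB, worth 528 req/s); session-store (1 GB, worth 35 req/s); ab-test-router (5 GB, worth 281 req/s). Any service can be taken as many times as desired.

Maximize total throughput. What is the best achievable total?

Ranking by ratio (throughput/GB): thumbnail-service 80.00, geo-lookup 75.43, search-indexer 62.50, ab-test-router 56.20.
Greedy by ratio would take thumbnail-service + 3×session-store: 9 GB used, total 585.
The 7 GB tied up in thumbnail-service and session-store is better spent on geo-lookup — total rises to 598 (9 GB).
No other feasible combination exceeds 598.

598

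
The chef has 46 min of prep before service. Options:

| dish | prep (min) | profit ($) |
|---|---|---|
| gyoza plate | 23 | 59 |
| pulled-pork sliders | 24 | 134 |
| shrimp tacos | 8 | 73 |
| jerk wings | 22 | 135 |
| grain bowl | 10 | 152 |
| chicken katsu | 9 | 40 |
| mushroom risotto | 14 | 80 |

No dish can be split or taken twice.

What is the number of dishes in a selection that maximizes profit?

3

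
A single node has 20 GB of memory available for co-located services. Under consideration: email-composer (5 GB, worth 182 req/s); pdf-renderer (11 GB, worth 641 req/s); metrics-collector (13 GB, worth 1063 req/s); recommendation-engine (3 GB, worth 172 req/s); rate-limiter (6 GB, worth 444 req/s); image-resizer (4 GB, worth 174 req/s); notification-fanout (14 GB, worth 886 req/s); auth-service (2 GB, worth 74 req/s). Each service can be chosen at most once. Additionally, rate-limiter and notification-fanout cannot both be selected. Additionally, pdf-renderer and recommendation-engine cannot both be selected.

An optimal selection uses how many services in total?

Best achievable throughput is 1507.
One optimal bundle: metrics-collector + rate-limiter (19 GB).
All optima have 2 services.

2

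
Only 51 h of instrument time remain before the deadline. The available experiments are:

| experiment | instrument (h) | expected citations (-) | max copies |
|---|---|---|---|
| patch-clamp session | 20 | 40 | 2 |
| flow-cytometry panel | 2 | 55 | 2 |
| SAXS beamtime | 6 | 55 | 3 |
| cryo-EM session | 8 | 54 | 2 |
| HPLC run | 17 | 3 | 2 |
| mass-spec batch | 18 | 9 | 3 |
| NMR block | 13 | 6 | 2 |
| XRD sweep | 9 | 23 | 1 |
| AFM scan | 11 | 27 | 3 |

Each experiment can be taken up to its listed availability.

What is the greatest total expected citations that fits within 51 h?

410

A density-first pass picks 2×flow-cytometry panel + 3×SAXS beamtime + 2×cryo-EM session + XRD sweep — 406 at 47 h.
Dropping XRD sweep frees 9 h; slotting in AFM scan (11 h) lifts the total to 410 at 49 h.
Nothing else within 51 h beats 410.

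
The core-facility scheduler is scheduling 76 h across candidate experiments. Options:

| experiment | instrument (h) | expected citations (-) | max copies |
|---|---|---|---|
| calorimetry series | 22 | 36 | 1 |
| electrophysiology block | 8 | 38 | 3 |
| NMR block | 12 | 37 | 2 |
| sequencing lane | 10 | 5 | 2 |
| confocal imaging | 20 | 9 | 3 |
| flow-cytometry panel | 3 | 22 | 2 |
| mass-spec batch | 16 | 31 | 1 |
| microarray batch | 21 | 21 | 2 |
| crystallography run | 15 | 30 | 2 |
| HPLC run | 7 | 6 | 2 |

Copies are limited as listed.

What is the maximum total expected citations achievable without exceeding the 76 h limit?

Best packing: 3×electrophysiology block + 2×NMR block + 2×flow-cytometry panel + crystallography run + HPLC run — 76 h, 268 total.
Every other selection either busts 76 h or exceeds an availability limit or fails to beat 268.

268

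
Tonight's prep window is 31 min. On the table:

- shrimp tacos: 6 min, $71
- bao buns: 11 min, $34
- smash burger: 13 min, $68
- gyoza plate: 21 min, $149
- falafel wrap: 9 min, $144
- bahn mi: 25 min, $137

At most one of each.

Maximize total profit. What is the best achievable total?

Greedy by ratio would take shrimp tacos + smash burger + falafel wrap: 28 min used, total 283.
Replace shrimp tacos and smash burger with gyoza plate: the trade gains 10 net, giving 293 at 30 min.

293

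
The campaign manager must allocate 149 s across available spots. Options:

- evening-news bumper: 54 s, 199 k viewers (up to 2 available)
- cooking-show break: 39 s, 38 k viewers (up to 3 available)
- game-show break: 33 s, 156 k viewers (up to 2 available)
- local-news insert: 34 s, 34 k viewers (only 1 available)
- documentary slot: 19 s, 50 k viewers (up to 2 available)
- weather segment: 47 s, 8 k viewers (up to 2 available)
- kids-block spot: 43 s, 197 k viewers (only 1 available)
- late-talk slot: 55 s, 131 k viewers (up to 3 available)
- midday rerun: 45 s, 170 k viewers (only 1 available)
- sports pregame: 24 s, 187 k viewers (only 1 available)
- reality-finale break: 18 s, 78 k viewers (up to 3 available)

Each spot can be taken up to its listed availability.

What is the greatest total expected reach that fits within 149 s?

Density check — sports pregame 7.79, game-show break 4.73, kids-block spot 4.58 are the best per s.
Taking the top-ratio spots first gives 2×game-show break + kids-block spot + sports pregame for 696 (133 s).
Dropping kids-block spot frees 43 s; slotting in 3×reality-finale break (54 s) lifts the total to 733 at 144 s.
Every other selection either busts 149 s or exceeds an availability limit or fails to beat 733.

733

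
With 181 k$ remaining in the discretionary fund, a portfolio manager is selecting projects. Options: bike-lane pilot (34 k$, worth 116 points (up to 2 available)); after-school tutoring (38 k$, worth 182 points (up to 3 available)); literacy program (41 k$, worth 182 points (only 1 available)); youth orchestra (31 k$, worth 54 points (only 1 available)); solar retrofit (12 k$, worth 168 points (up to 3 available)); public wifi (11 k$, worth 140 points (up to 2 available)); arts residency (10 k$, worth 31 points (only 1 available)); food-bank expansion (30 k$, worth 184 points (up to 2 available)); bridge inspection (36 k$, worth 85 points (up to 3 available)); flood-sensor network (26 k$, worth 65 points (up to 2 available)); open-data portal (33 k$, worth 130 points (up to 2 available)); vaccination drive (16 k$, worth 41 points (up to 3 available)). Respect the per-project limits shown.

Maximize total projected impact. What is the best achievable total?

1375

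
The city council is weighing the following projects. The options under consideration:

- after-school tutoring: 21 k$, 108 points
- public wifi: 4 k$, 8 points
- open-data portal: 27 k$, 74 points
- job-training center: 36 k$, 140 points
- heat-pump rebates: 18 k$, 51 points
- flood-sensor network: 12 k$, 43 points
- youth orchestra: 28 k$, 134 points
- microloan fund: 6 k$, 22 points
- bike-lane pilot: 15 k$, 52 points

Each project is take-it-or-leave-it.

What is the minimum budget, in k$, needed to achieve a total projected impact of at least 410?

95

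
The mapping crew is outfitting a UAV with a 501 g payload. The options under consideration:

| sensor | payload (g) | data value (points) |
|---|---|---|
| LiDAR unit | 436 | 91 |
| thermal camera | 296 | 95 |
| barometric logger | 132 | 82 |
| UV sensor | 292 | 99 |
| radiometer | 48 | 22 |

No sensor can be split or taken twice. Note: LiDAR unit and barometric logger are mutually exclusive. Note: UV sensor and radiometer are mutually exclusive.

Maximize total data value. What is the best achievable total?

199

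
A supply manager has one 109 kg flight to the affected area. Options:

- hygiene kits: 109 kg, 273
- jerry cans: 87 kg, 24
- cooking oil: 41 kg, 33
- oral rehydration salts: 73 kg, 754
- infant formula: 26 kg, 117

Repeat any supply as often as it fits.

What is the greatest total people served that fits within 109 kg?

Density check — oral rehydration salts 10.33, infant formula 4.50, hygiene kits 2.50, cooking oil 0.80 are the best per kg.
Best packing: oral rehydration salts + infant formula — 99 kg, 871 total.
That's the maximum — no swap from here does better than 871.

871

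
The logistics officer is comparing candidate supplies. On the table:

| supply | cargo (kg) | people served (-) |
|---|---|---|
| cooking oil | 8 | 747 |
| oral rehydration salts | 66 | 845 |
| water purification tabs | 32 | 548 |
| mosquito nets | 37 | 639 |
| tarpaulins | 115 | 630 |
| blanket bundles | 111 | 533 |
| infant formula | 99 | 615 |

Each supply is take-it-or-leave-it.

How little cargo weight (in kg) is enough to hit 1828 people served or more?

77

Look for the lowest-cargo combination reaching 1828.
cooking oil + water purification tabs + mosquito nets: 1934 people served at 77 kg.
No combination under 77 kg hits 1828.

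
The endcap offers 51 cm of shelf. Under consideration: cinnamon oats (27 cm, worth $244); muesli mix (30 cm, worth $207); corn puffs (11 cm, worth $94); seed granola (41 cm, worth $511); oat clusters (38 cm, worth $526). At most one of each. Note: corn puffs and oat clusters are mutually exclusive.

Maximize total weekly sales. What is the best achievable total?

Taking oat clusters: 38 cm used, 526 in weekly sales.

526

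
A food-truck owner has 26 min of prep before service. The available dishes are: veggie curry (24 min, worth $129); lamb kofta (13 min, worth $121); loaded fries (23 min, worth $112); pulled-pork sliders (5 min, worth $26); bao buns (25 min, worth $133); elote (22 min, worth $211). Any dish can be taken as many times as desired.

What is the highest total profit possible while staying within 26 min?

Ranking by ratio (profit/min): elote 9.59, lamb kofta 9.31, veggie curry 5.38, bao buns 5.32.
Greedy by ratio would take elote: 22 min used, total 211.
Dropping elote frees 22 min; slotting in 2×lamb kofta (26 min) lifts the total to 242 at 26 min.

242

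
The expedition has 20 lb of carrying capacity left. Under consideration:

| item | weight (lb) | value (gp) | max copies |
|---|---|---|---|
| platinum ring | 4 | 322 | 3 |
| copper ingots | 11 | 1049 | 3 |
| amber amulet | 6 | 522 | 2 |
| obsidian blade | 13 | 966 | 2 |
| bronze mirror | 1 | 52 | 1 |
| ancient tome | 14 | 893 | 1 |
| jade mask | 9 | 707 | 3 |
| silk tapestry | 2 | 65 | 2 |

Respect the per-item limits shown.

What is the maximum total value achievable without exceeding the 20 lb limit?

1756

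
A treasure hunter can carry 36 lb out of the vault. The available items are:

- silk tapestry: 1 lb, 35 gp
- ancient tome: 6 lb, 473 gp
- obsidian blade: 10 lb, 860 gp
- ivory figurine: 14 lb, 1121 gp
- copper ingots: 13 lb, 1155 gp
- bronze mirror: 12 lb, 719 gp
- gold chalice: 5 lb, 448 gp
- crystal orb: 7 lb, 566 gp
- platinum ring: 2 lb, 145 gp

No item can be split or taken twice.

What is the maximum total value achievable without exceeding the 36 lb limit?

Taking the top-ratio items first gives silk tapestry + obsidian blade + copper ingots + gold chalice + crystal orb for 3064 (36 lb).
Dropping silk tapestry and crystal orb frees 8 lb; slotting in ancient tome + platinum ring (8 lb) lifts the total to 3081 at 36 lb.

3081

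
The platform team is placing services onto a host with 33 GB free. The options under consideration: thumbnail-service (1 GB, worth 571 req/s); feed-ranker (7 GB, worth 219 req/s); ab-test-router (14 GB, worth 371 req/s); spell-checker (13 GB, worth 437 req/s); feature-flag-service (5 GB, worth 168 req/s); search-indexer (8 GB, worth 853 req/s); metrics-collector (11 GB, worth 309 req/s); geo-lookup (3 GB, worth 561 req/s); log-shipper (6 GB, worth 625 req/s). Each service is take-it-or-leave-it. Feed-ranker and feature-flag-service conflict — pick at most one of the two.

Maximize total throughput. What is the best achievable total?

3047

By throughput per GB: thumbnail-service 571.00, geo-lookup 187.00, search-indexer 106.62, log-shipper 104.17 lead.
Thumbnail-service + spell-checker + search-indexer + geo-lookup + log-shipper uses 31 of the 33 GB and totals 3047.
Runner-up thumbnail-service + ab-test-router + search-indexer + geo-lookup + log-shipper tops out at 2981.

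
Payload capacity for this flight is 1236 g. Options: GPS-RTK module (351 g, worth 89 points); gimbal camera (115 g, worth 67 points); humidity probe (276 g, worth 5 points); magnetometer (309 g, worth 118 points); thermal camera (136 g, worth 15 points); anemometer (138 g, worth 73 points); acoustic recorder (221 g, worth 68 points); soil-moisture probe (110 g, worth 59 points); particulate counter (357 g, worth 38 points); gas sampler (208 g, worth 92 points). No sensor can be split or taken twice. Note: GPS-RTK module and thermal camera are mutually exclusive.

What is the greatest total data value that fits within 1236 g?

498

A density-first pass picks gimbal camera + magnetometer + anemometer + acoustic recorder + soil-moisture probe + gas sampler — 477 at 1101 g.
The 221 g tied up in acoustic recorder is better spent on GPS-RTK module — total rises to 498 (1231 g).
No other feasible combination exceeds 498.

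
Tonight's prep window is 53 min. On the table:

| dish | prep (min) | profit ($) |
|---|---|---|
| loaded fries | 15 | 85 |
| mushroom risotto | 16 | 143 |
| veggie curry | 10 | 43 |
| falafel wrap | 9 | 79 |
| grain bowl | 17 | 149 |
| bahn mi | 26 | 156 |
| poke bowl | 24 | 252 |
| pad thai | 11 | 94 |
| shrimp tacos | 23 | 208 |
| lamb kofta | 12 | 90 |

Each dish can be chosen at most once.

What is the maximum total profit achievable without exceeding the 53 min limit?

Filling by ratio: poke bowl + shrimp tacos for 460, with 6 min left unused.
Dropping shrimp tacos frees 23 min; slotting in grain bowl + pad thai (28 min) lifts the total to 495 at 52 min.
Nothing else within 53 min beats 495.

495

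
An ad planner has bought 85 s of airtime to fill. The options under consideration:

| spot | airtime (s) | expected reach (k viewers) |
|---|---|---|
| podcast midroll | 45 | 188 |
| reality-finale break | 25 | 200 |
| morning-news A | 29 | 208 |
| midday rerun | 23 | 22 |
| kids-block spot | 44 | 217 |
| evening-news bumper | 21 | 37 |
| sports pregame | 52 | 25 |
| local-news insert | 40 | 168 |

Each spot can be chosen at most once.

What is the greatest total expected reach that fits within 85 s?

445

Best packing: reality-finale break + morning-news A + evening-news bumper — 75 s, 445 total.
Runner-up reality-finale break + morning-news A + midday rerun tops out at 430.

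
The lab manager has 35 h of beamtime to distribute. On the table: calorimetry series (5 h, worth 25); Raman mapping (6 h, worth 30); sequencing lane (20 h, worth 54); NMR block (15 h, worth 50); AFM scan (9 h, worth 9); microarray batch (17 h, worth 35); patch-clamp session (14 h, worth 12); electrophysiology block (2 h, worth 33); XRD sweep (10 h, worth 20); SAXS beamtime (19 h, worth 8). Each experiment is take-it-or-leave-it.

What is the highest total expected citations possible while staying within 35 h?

142

Density check — electrophysiology block 16.50, calorimetry series 5.00, Raman mapping 5.00 are the best per h.
Greedy by ratio would take calorimetry series + Raman mapping + NMR block + electrophysiology block: 28 h used, total 138.
Replace NMR block with sequencing lane: the trade gains 4 net, giving 142 at 33 h.
Runner-up calorimetry series + Raman mapping + NMR block + electrophysiology block tops out at 138.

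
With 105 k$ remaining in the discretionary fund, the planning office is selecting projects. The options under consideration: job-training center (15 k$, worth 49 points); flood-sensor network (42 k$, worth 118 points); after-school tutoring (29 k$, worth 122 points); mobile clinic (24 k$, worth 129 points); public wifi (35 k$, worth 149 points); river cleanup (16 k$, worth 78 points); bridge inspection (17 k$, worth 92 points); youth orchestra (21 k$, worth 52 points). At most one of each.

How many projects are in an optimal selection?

4

Optimal total is 492.
One optimal bundle: after-school tutoring + mobile clinic + public wifi + bridge inspection (105 k$).
Every optimal selection uses 4 projects.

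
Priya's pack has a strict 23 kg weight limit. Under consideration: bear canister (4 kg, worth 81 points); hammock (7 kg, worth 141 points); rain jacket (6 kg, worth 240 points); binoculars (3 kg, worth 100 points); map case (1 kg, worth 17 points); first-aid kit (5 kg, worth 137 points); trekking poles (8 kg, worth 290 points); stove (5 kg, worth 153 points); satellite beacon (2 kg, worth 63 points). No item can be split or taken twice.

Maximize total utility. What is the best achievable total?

Greedy by ratio would take bear canister + rain jacket + binoculars + trekking poles + satellite beacon: 23 kg used, total 774.
The 6 kg tied up in bear canister and satellite beacon is better spent on map case + stove — total rises to 800 (23 kg).

800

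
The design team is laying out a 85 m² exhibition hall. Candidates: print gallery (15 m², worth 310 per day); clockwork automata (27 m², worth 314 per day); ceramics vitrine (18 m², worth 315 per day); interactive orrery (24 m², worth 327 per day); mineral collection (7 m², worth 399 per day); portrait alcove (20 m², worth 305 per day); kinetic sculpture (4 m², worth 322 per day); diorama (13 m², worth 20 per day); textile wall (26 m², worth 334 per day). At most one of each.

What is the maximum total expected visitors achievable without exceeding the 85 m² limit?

1700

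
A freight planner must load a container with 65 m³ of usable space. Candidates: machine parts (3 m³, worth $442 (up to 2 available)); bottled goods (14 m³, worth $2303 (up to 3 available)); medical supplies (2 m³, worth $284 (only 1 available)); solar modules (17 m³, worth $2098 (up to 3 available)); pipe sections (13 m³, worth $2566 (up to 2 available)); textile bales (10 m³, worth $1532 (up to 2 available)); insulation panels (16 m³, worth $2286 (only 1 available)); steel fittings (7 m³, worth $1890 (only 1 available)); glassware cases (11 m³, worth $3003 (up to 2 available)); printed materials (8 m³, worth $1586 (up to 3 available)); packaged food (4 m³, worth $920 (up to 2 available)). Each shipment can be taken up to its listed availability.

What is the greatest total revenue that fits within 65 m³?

Filling by ratio: machine parts + steel fittings + 2×glassware cases + 3×printed materials + 2×packaged food for 14936, with 1 m³ left unused.
The 27 m³ tied up in machine parts and 3×printed materials is better spent on medical supplies + 2×pipe sections — total rises to 15152 (65 m³).
Every other selection either busts 65 m³ or exceeds an availability limit or fails to beat 15152.

15152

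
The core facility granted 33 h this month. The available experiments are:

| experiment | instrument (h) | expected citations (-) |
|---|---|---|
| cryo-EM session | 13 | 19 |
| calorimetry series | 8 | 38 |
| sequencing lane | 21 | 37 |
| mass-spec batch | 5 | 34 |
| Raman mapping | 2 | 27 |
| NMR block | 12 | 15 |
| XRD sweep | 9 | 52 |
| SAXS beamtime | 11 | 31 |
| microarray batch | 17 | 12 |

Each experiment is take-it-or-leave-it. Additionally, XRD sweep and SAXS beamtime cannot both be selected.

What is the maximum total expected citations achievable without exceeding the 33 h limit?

By expected citations per h: Raman mapping 13.50, mass-spec batch 6.80, XRD sweep 5.78 lead.
Taking calorimetry series + mass-spec batch + Raman mapping + XRD sweep: 24 h used, 151 in expected citations.
That's the maximum — no feasible swap from here does better than 151.

151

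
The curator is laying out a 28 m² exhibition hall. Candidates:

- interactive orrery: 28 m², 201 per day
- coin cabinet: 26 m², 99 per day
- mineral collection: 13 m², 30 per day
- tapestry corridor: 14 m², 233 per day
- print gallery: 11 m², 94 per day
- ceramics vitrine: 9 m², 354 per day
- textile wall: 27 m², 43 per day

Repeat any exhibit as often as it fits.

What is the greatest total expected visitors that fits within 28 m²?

1062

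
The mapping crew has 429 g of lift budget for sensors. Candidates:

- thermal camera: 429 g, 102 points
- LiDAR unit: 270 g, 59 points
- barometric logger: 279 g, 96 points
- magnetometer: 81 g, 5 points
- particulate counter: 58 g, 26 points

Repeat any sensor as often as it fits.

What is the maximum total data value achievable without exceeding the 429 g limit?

182

Taking 7×particulate counter: 406 g used, 182 in data value.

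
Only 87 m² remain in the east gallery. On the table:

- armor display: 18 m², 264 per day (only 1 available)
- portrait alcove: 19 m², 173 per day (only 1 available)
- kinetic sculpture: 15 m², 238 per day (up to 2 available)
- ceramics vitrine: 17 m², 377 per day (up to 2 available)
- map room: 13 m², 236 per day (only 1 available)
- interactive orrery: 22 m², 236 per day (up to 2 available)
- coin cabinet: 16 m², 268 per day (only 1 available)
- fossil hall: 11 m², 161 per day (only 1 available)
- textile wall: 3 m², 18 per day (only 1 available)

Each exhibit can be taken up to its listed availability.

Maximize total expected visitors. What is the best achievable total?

1542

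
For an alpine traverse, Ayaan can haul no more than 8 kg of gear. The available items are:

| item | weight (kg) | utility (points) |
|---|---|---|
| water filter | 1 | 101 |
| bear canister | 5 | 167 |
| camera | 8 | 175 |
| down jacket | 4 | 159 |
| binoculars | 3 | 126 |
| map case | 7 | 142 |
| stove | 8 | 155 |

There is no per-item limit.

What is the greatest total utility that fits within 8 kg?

Best packing: 8×water filter — 8 kg, 808 total.

808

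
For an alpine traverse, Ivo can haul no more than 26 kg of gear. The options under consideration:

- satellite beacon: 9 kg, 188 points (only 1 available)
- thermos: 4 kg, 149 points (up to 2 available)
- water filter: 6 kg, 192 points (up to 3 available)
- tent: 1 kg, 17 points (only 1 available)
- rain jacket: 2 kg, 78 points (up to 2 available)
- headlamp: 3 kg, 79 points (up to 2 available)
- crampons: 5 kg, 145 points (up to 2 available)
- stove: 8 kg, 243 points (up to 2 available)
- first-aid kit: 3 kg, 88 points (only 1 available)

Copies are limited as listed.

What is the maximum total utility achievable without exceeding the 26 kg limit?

Density check — rain jacket 39.00, thermos 37.25, water filter 32.00, stove 30.38 are the best per kg.
A density-first pass picks 2×thermos + 2×water filter + tent + 2×rain jacket — 855 at 25 kg.
Dropping water filter and tent frees 7 kg; slotting in stove (8 kg) lifts the total to 889 at 26 kg.

889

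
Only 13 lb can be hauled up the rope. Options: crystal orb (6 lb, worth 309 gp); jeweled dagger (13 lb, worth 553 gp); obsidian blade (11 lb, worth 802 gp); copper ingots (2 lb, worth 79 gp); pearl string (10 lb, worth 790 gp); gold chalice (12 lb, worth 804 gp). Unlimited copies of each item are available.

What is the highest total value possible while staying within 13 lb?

881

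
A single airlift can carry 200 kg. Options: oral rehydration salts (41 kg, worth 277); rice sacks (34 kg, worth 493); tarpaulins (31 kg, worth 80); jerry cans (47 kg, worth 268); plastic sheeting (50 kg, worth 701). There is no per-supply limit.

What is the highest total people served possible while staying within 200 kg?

Density check — rice sacks 14.50, plastic sheeting 14.02, oral rehydration salts 6.76 are the best per kg.
A density-first pass picks 5×rice sacks — 2465 at 170 kg.
Replace 5×rice sacks with 4×plastic sheeting: the trade gains 339 net, giving 2804 at 200 kg.
No other feasible combination exceeds 2804.

2804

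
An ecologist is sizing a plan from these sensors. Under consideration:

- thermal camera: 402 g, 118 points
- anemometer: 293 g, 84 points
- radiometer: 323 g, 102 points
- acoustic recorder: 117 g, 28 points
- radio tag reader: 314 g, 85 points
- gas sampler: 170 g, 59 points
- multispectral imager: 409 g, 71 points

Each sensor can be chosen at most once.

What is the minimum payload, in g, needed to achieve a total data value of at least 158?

Look for the lowest-payload combination reaching 158.
radiometer + gas sampler: 161 data value at 493 g.
No combination under 493 g hits 158.

493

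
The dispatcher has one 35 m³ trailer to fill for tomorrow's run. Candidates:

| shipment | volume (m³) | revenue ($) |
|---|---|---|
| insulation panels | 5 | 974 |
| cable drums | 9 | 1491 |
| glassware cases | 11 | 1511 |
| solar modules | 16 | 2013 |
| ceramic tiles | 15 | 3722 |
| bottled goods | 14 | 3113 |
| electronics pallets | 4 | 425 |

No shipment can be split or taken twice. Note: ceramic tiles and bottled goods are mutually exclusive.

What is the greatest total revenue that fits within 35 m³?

6724

Best packing: cable drums + glassware cases + ceramic tiles — 35 m³, 6724 total.
Next best is insulation panels + glassware cases + ceramic tiles + electronics pallets at 6632 (35 m³) — short by 92.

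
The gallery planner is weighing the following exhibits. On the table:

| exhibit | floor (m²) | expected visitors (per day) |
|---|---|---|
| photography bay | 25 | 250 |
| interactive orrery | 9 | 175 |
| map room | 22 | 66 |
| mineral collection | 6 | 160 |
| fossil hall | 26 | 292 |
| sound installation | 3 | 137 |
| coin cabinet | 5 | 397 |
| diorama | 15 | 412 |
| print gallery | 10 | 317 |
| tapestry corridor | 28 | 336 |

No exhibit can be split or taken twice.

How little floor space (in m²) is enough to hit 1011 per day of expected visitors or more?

Look for the lowest-floor combination reaching 1011.
Taking mineral collection + sound installation + coin cabinet + print gallery gives 1011 (≥ 1011) for 24 m².
Any bundle with less than 24 m² falls short of 1011.

24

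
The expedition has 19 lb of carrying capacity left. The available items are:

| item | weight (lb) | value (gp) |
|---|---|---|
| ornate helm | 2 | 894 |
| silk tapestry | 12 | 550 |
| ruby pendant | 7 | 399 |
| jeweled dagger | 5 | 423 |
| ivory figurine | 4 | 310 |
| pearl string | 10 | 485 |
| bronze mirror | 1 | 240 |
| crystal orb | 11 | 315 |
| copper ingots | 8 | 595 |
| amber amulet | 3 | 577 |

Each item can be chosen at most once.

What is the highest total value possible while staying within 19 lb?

Filling by ratio: ornate helm + jeweled dagger + ivory figurine + bronze mirror + amber amulet for 2444, with 4 lb left unused.
Replace ivory figurine with copper ingots: the trade gains 285 net, giving 2729 at 19 lb.
No other feasible combination exceeds 2729.

2729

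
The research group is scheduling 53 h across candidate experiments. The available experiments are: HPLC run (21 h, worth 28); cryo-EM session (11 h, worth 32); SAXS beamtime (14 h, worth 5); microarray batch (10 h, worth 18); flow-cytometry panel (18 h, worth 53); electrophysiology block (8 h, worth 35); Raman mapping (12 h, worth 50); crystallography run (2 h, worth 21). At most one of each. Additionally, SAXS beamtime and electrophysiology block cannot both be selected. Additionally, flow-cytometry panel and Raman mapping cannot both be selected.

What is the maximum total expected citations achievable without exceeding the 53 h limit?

159

Cryo-EM session + microarray batch + flow-cytometry panel + electrophysiology block + crystallography run uses 49 of the 53 h and totals 159.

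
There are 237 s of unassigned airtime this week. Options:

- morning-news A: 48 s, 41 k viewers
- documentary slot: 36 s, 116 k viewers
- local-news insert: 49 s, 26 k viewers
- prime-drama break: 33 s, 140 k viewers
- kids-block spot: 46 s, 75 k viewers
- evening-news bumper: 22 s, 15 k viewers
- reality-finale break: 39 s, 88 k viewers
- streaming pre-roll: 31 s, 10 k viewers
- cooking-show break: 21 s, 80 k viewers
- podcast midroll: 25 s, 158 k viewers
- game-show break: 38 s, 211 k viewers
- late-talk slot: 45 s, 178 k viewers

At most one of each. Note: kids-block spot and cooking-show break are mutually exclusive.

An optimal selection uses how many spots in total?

7

The maximum expected reach within 237 s is 971.
documentary slot + prime-drama break + reality-finale break + cooking-show break + podcast midroll + game-show break + late-talk slot hits 971 at 237 s.
Every optimal selection uses 7 spots.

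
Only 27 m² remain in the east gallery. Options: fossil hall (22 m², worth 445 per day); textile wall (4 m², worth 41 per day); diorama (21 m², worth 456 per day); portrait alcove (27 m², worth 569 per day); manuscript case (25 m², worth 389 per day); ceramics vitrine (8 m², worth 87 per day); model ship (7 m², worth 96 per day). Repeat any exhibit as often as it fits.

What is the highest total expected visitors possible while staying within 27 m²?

569

Filling by ratio: textile wall + diorama for 497, with 2 m² left unused.
The 25 m² tied up in textile wall and diorama is better spent on portrait alcove — total rises to 569 (27 m²).
Every other selection either busts 27 m² or fails to beat 569.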